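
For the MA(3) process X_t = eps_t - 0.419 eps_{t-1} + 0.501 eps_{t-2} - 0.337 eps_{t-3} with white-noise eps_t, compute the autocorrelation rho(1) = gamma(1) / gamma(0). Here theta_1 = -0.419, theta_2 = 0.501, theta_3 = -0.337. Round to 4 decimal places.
\rho(1) = -0.5180

For an MA(q) process with theta_0 = 1, the autocovariance is
  gamma(k) = sigma^2 * sum_{i=0..q-k} theta_i * theta_{i+k},
and rho(k) = gamma(k) / gamma(0). Sigma^2 cancels.
  numerator   = (1)*(-0.419) + (-0.419)*(0.501) + (0.501)*(-0.337) = -0.797756.
  denominator = (1)^2 + (-0.419)^2 + (0.501)^2 + (-0.337)^2 = 1.540131.
  rho(1) = -0.797756 / 1.540131 = -0.5180.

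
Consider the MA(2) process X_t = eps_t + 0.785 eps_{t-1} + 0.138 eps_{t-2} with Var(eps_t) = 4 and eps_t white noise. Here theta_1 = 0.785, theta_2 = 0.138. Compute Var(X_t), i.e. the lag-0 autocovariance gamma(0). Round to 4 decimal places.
\gamma(0) = 6.5411

For an MA(q) process X_t = eps_t + sum_i theta_i eps_{t-i} with
Var(eps_t) = sigma^2, the variance is
  gamma(0) = sigma^2 * (1 + sum_i theta_i^2).
  sum_i theta_i^2 = (0.785)^2 + (0.138)^2 = 0.616225 + 0.019044 = 0.635269.
  gamma(0) = 4 * (1 + 0.635269) = 4 * 1.635269 = 6.541076, which rounds to 6.5411.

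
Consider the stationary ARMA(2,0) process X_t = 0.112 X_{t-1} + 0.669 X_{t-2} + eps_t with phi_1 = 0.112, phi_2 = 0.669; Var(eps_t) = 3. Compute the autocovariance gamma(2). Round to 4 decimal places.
\gamma(2) = 4.3351

Multiply the model equation by X_{t-k} and take expectations. With theta_0 = psi_0 = 1 and psi_j the MA(infinity) weights, this gives
  gamma(k) - sum_i phi_i gamma(k-i) = c_k,
  c_k = sigma^2 * sum_{j=k..q} theta_j psi_{j-k}   (c_k = 0 for k > q),
using gamma(-m) = gamma(m).
Pure AR (q = 0): c_0 = sigma^2 = 3, c_k = 0 for k >= 1.
Equations for k = 0, 1, 2 (AR order 2, c_2 = 0):
  (E0) gamma(0) = phi_1 gamma(1) + phi_2 gamma(2) + c_0
  (E1) gamma(1) = phi_1 gamma(0) + phi_2 gamma(1) + c_1
  (E2) gamma(2) = phi_1 gamma(1) + phi_2 gamma(0)
From (E1): gamma(1) = A gamma(0) + B with
  A = phi_1 / (1 - phi_2) = 0.112 / 0.331 = 0.338369,   B = c_1 / (1 - phi_2) = 0 / 0.331 = 0.
Insert (E2) into (E0): gamma(0) (1 - phi_2^2) = phi_1 (1 + phi_2) gamma(1) + c_0.
  phi_1 (1 + phi_2) = (0.112)(1.669) = 0.186928,   1 - phi_2^2 = 0.552439.
Replace gamma(1) by A gamma(0) + B and collect gamma(0):
  gamma(0) [0.552439 - (0.186928)(0.338369)] = c_0 = 3
  gamma(0) * 0.489188 = 3
  gamma(0) = 3 / 0.489188 = 6.132606.
  gamma(1) = A gamma(0) = (0.338369)(6.132606) = 2.075081.
  gamma(2) = phi_1 gamma(1) + phi_2 gamma(0) = (0.112)(2.075081) + (0.669)(6.132606) = 4.335123.
Therefore gamma(2) = 4.3351 (to 4 decimal places).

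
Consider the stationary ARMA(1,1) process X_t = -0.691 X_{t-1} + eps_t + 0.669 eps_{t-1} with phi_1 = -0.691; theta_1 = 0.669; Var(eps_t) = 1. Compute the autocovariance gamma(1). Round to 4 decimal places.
\gamma(1) = -0.0226

Multiply the model equation by X_{t-k} and take expectations. With theta_0 = psi_0 = 1 and psi_j the MA(infinity) weights, this gives
  gamma(k) - sum_i phi_i gamma(k-i) = c_k,
  c_k = sigma^2 * sum_{j=k..q} theta_j psi_{j-k}   (c_k = 0 for k > q),
using gamma(-m) = gamma(m).
psi-weights needed (psi_j = theta_j + sum_i phi_i psi_{j-i}):
  psi_1 = theta_1 + phi_1 = 0.669 + (-0.691) = -0.022
Right-hand sides:
  c_0 = sigma^2 (1 + theta_1 psi_1) = 1 * (1 + (0.669)(-0.022)) = 1 * 0.985282 = 0.985282
  c_1 = sigma^2 theta_1 = 1 * (0.669) = 0.669
  c_2 = 0
Equations for k = 0 and k = 1 (AR order 1):
  gamma(0) = phi_1 gamma(1) + c_0
  gamma(1) = phi_1 gamma(0) + c_1
Substituting the second into the first: gamma(0) (1 - phi_1^2) = c_0 + phi_1 c_1, so
  gamma(0) = (c_0 + phi_1 c_1) / (1 - phi_1^2) = (0.985282 + (-0.691)(0.669)) / (1 - (-0.691)^2) = 0.523003 / 0.522519 = 1.000926.
  gamma(1) = phi_1 gamma(0) + c_1 = (-0.691)(1.000926) + (0.669) = -0.02264.
Therefore gamma(1) = -0.0226 (to 4 decimal places).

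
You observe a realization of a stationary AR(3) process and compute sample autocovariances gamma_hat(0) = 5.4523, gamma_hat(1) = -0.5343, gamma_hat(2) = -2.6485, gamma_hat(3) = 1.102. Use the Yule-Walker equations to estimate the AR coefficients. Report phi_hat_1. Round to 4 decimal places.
\hat\phi_{1} = -0.0920

The Yule-Walker equations for an AR(p) process read, in matrix form,
  Gamma_p phi = r_p,   with   (Gamma_p)_{ij} = gamma(|i - j|),
                       (r_p)_i = gamma(i),   i,j = 1..p.
Substitute the sample gammas (Toeplitz matrix and right-hand side of size 3):
  Gamma_p = [[5.4523, -0.5343, -2.6485], [-0.5343, 5.4523, -0.5343], [-2.6485, -0.5343, 5.4523]]
  r_p     = [-0.5343, -2.6485, 1.102]
Written out (R1..R3):
  (R1) 5.4523 phi_1 - 0.5343 phi_2 - 2.6485 phi_3 = -0.5343
  (R2) -0.5343 phi_1 + 5.4523 phi_2 - 0.5343 phi_3 = -2.6485
  (R3) -2.6485 phi_1 - 0.5343 phi_2 + 5.4523 phi_3 = 1.102
Gaussian elimination:
  R2 <- R2 - (-0.5343/5.4523) R1 = R2 - (-0.097995) R1:  5.399941 phi_2 - 0.793841 phi_3 = -2.700859
  R3 <- R3 - (-2.6485/5.4523) R1 = R3 - (-0.485758) R1:  -0.793841 phi_2 + 4.165769 phi_3 = 0.842459
  R3 <- R3 - (-0.793841/5.399941) R2 = R3 - (-0.147009) R2:  4.049067 phi_3 = 0.445408
Back-substitution:
  phi_hat_3 = 0.445408 / 4.049067 = 0.110003
  phi_hat_2 = (-2.700859 - (-0.793841)(0.110003)) / 5.399941 = -0.483993
  phi_hat_1 = (-0.5343 - (-0.5343)(-0.483993) - (-2.6485)(0.110003)) / 5.4523 = -0.09199
So phi_hat = [-0.0920, -0.4840, 0.1100].
Therefore phi_hat_1 = -0.0920.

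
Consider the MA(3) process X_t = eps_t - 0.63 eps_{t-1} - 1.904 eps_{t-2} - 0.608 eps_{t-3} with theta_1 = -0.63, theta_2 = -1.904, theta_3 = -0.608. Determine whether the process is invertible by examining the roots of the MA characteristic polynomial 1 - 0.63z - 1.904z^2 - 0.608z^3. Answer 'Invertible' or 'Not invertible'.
\text{Not invertible}

The MA(q) characteristic polynomial is P(z) = 1 - 0.63z - 1.904z^2 - 0.608z^3.
Invertibility requires all roots to lie outside the unit circle, i.e. |z| > 1 for every root.
Degree 3: look for a simple real root z0 first, then factor out (1 - z/z0) and solve the remaining quadratic.
Testing z0 = -1.25: P(-1.25) = 1 + (-0.63)(-1.25) + (-1.904)(-1.25)^2 + (-0.608)(-1.25)^3
  = 1 + (0.7875) + (-2.975) + (1.1875) = 0.  So z_0 = -1.25 is a root, |z_0| = 1.25.
Divide out the factor (1 + 0.8 z) = (1 - z/z0) (since 1/z0 = -0.8):
  P(z) = (1 + 0.8 z)(1 + (-1.43) z + (-0.76) z^2)
  [check: z-coef -1.43 - (-0.8) = -0.63; z^2-coef -0.76 - (-0.8)(-1.43) = -1.904; z^3-coef -(-0.8)(-0.76) = -0.608.]
Remaining roots from the quadratic factor 1 + (-1.43) z + (-0.76) z^2:
  Set 1 + (-1.43) z + (-0.76) z^2 = 0, i.e. a z^2 + b z + c = 0 with a = -0.76, b = -1.43, c = 1.
  Discriminant D = b^2 - 4ac = (-1.43)^2 - 4*(-0.76)*1 = 2.0449 - (-3.04) = 5.0849.
  D >= 0, so the roots are real: z = (-b +/- sqrt(D)) / (2a) = (1.43 +/- 2.254972) / (-1.52).
    z_1 = (1.43 + 2.254972) / (-1.52) = -2.4243,   |z_1| = 2.4243.
    z_2 = (1.43 - 2.254972) / (-1.52) = 0.5427,   |z_2| = 0.5427.
Moduli of all roots: 1.2500, 2.4243, 0.5427.
All moduli strictly greater than 1? No.
Verdict: Not invertible.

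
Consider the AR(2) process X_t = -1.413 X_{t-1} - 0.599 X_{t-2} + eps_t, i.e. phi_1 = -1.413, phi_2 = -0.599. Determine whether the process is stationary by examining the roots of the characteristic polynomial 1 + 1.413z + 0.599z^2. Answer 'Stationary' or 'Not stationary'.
\text{Stationary}

The AR(p) characteristic polynomial is P(z) = 1 + 1.413z + 0.599z^2.
Stationarity requires all roots to lie outside the unit circle, i.e. |z| > 1 for every root.
Set 1 + (1.413) z + (0.599) z^2 = 0, i.e. a z^2 + b z + c = 0 with a = 0.599, b = 1.413, c = 1.
Discriminant D = b^2 - 4ac = (1.413)^2 - 4*(0.599)*1 = 1.996569 - (2.396) = -0.399431.
D < 0, so the roots are the complex-conjugate pair z = (-b +/- i sqrt(-D)) / (2a) = -1.1795 +/- 0.5276i.
For a conjugate pair |z|^2 = z * conj(z) = (product of roots) = c/a = 1/(0.599) = 1.669449, so |z| = sqrt(1.669449) = 1.2921 for both roots.
Moduli of all roots: 1.2921, 1.2921.
All moduli strictly greater than 1? Yes.
Verdict: Stationary.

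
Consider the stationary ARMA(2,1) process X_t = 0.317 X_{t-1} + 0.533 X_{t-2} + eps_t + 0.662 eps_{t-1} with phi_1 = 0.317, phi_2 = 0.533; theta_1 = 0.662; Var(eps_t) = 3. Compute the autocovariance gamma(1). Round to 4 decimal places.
\gamma(1) = 16.5805

Multiply the model equation by X_{t-k} and take expectations. With theta_0 = psi_0 = 1 and psi_j the MA(infinity) weights, this gives
  gamma(k) - sum_i phi_i gamma(k-i) = c_k,
  c_k = sigma^2 * sum_{j=k..q} theta_j psi_{j-k}   (c_k = 0 for k > q),
using gamma(-m) = gamma(m).
psi-weights needed (psi_j = theta_j + sum_i phi_i psi_{j-i}):
  psi_1 = theta_1 + phi_1 = 0.662 + (0.317) = 0.979
Right-hand sides:
  c_0 = sigma^2 (1 + theta_1 psi_1) = 3 * (1 + (0.662)(0.979)) = 3 * 1.648098 = 4.944294
  c_1 = sigma^2 theta_1 = 3 * (0.662) = 1.986
  c_2 = 0
Equations for k = 0, 1, 2 (AR order 2, c_2 = 0):
  (E0) gamma(0) = phi_1 gamma(1) + phi_2 gamma(2) + c_0
  (E1) gamma(1) = phi_1 gamma(0) + phi_2 gamma(1) + c_1
  (E2) gamma(2) = phi_1 gamma(1) + phi_2 gamma(0)
From (E1): gamma(1) = A gamma(0) + B with
  A = phi_1 / (1 - phi_2) = 0.317 / 0.467 = 0.678801,   B = c_1 / (1 - phi_2) = 1.986 / 0.467 = 4.252677.
Insert (E2) into (E0): gamma(0) (1 - phi_2^2) = phi_1 (1 + phi_2) gamma(1) + c_0.
  phi_1 (1 + phi_2) = (0.317)(1.533) = 0.485961,   1 - phi_2^2 = 0.715911.
Replace gamma(1) by A gamma(0) + B and collect gamma(0):
  gamma(0) [0.715911 - (0.485961)(0.678801)] = (0.485961)(4.252677) + 4.944294
  gamma(0) * 0.38604 = 7.010929
  gamma(0) = 7.010929 / 0.38604 = 18.161134.
  gamma(1) = A gamma(0) + B = (0.678801)(18.161134) + (4.252677) = 16.58047.
Therefore gamma(1) = 16.5805 (to 4 decimal places).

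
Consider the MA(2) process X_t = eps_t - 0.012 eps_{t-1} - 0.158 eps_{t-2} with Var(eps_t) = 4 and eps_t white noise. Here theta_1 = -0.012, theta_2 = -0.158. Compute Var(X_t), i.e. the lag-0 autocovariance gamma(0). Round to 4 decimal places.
\gamma(0) = 4.1004

For an MA(q) process X_t = eps_t + sum_i theta_i eps_{t-i} with
Var(eps_t) = sigma^2, the variance is
  gamma(0) = sigma^2 * (1 + sum_i theta_i^2).
  sum_i theta_i^2 = (-0.012)^2 + (-0.158)^2 = 0.000144 + 0.024964 = 0.025108.
  gamma(0) = 4 * (1 + 0.025108) = 4 * 1.025108 = 4.100432, which rounds to 4.1004.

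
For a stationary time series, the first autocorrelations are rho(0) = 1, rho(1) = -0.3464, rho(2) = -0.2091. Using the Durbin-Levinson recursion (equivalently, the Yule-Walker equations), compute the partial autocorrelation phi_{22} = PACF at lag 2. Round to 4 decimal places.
\phi_{22} = -0.3740

The PACF at lag k is phi_{kk}, the last component of the solution
to the Yule-Walker system G_k phi = r_k where
  (G_k)_{ij} = rho(|i - j|), (r_k)_i = rho(i), i,j = 1..k.
Equivalently, Durbin-Levinson gives phi_{kk} iteratively:
  phi_{11} = rho(1)
  phi_{kk} = [rho(k) - sum_{j=1..k-1} phi_{k-1,j} rho(k-j)]
            / [1 - sum_{j=1..k-1} phi_{k-1,j} rho(j)],
  phi_{k,j} = phi_{k-1,j} - phi_{kk} phi_{k-1,k-j},  j = 1..k-1.
Step k = 1:
  phi_11 = rho(1) = -0.3464.
Step k = 2:
  phi_22 = [rho(2) - phi_11 rho(1)] / [1 - phi_11 rho(1)] = [-0.2091 - (-0.3464)(-0.3464)] / [1 - (-0.3464)(-0.3464)]
         = -0.32909296 / 0.88000704 = -0.374.
Therefore phi_{22} = -0.3740.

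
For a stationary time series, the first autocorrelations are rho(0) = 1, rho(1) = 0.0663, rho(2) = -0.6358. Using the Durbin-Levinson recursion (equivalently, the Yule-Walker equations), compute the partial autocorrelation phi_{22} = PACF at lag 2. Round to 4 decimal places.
\phi_{22} = -0.6430

The PACF at lag k is phi_{kk}, the last component of the solution
to the Yule-Walker system G_k phi = r_k where
  (G_k)_{ij} = rho(|i - j|), (r_k)_i = rho(i), i,j = 1..k.
Equivalently, Durbin-Levinson gives phi_{kk} iteratively:
  phi_{11} = rho(1)
  phi_{kk} = [rho(k) - sum_{j=1..k-1} phi_{k-1,j} rho(k-j)]
            / [1 - sum_{j=1..k-1} phi_{k-1,j} rho(j)],
  phi_{k,j} = phi_{k-1,j} - phi_{kk} phi_{k-1,k-j},  j = 1..k-1.
Step k = 1:
  phi_11 = rho(1) = 0.0663.
Step k = 2:
  phi_22 = [rho(2) - phi_11 rho(1)] / [1 - phi_11 rho(1)] = [-0.6358 - (0.0663)(0.0663)] / [1 - (0.0663)(0.0663)]
         = -0.64019569 / 0.99560431 = -0.643.
Therefore phi_{22} = -0.6430.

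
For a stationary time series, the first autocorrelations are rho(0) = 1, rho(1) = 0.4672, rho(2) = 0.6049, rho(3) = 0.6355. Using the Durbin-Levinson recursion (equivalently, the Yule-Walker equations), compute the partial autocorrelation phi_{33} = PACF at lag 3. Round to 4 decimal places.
\phi_{33} = 0.4430

The PACF at lag k is phi_{kk}, the last component of the solution
to the Yule-Walker system G_k phi = r_k where
  (G_k)_{ij} = rho(|i - j|), (r_k)_i = rho(i), i,j = 1..k.
Equivalently, Durbin-Levinson gives phi_{kk} iteratively:
  phi_{11} = rho(1)
  phi_{kk} = [rho(k) - sum_{j=1..k-1} phi_{k-1,j} rho(k-j)]
            / [1 - sum_{j=1..k-1} phi_{k-1,j} rho(j)],
  phi_{k,j} = phi_{k-1,j} - phi_{kk} phi_{k-1,k-j},  j = 1..k-1.
Step k = 1:
  phi_11 = rho(1) = 0.4672.
Step k = 2:
  phi_22 = [rho(2) - phi_11 rho(1)] / [1 - phi_11 rho(1)] = [0.6049 - (0.4672)(0.4672)] / [1 - (0.4672)(0.4672)]
         = 0.38662416 / 0.78172416 = 0.494579.
  Update: phi_21 = phi_11 - phi_22 phi_11 = 0.4672 - (0.494579)(0.4672) = 0.236133.
Step k = 3:
  phi_33 = [rho(3) - phi_21 rho(2) - phi_22 rho(1)] / [1 - phi_21 rho(1) - phi_22 rho(2)]
    numerator   = 0.6355 - (0.236133)(0.6049) - (0.494579)(0.4672) = 0.26159607
    denominator = 1 - (0.236133)(0.4672) - (0.494579)(0.6049) = 0.59050807
  phi_33 = 0.26159607 / 0.59050807 = 0.443.
Therefore phi_{33} = 0.4430.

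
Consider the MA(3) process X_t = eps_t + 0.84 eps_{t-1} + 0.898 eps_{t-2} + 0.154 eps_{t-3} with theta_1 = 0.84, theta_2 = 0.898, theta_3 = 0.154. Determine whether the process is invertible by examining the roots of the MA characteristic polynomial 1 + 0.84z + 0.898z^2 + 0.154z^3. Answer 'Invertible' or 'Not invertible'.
\text{Invertible}

The MA(q) characteristic polynomial is P(z) = 1 + 0.84z + 0.898z^2 + 0.154z^3.
Invertibility requires all roots to lie outside the unit circle, i.e. |z| > 1 for every root.
Degree 3: look for a simple real root z0 first, then factor out (1 - z/z0) and solve the remaining quadratic.
Testing z0 = -5: P(-5) = 1 + (0.84)(-5) + (0.898)(-5)^2 + (0.154)(-5)^3
  = 1 + (-4.2) + (22.45) + (-19.25) = 0.  So z_0 = -5 is a root, |z_0| = 5.
Divide out the factor (1 + 0.2 z) = (1 - z/z0) (since 1/z0 = -0.2):
  P(z) = (1 + 0.2 z)(1 + (0.64) z + (0.77) z^2)
  [check: z-coef 0.64 - (-0.2) = 0.84; z^2-coef 0.77 - (-0.2)(0.64) = 0.898; z^3-coef -(-0.2)(0.77) = 0.154.]
Remaining roots from the quadratic factor 1 + (0.64) z + (0.77) z^2:
  Set 1 + (0.64) z + (0.77) z^2 = 0, i.e. a z^2 + b z + c = 0 with a = 0.77, b = 0.64, c = 1.
  Discriminant D = b^2 - 4ac = (0.64)^2 - 4*(0.77)*1 = 0.4096 - (3.08) = -2.6704.
  D < 0, so the roots are the complex-conjugate pair z = (-b +/- i sqrt(-D)) / (2a) = -0.4156 +/- 1.0611i.
  For a conjugate pair |z|^2 = z * conj(z) = (product of roots) = c/a = 1/(0.77) = 1.298701, so |z| = sqrt(1.298701) = 1.1396 for both roots.
Moduli of all roots: 5.0000, 1.1396, 1.1396.
All moduli strictly greater than 1? Yes.
Verdict: Invertible.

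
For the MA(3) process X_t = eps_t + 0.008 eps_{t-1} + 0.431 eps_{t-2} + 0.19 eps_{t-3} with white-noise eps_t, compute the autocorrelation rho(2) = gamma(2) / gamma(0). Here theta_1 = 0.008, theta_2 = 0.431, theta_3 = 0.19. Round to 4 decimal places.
\rho(2) = 0.3540

For an MA(q) process with theta_0 = 1, the autocovariance is
  gamma(k) = sigma^2 * sum_{i=0..q-k} theta_i * theta_{i+k},
and rho(k) = gamma(k) / gamma(0). Sigma^2 cancels.
  numerator   = (1)*(0.431) + (0.008)*(0.19) = 0.43252.
  denominator = (1)^2 + (0.008)^2 + (0.431)^2 + (0.19)^2 = 1.221925.
  rho(2) = 0.43252 / 1.221925 = 0.3540.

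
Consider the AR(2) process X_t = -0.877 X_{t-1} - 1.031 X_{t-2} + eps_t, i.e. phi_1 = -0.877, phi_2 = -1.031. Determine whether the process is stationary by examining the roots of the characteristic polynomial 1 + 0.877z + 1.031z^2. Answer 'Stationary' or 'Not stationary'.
\text{Not stationary}

The AR(p) characteristic polynomial is P(z) = 1 + 0.877z + 1.031z^2.
Stationarity requires all roots to lie outside the unit circle, i.e. |z| > 1 for every root.
Set 1 + (0.877) z + (1.031) z^2 = 0, i.e. a z^2 + b z + c = 0 with a = 1.031, b = 0.877, c = 1.
Discriminant D = b^2 - 4ac = (0.877)^2 - 4*(1.031)*1 = 0.769129 - (4.124) = -3.354871.
D < 0, so the roots are the complex-conjugate pair z = (-b +/- i sqrt(-D)) / (2a) = -0.4253 +/- 0.8883i.
For a conjugate pair |z|^2 = z * conj(z) = (product of roots) = c/a = 1/(1.031) = 0.969932, so |z| = sqrt(0.969932) = 0.9849 for both roots.
Moduli of all roots: 0.9849, 0.9849.
All moduli strictly greater than 1? No.
Verdict: Not stationary.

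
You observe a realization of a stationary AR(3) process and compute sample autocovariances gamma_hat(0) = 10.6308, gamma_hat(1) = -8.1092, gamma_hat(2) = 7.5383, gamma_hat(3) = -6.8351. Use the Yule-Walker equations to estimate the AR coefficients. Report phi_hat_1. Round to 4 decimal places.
\hat\phi_{1} = -0.5030

The Yule-Walker equations for an AR(p) process read, in matrix form,
  Gamma_p phi = r_p,   with   (Gamma_p)_{ij} = gamma(|i - j|),
                       (r_p)_i = gamma(i),   i,j = 1..p.
Substitute the sample gammas (Toeplitz matrix and right-hand side of size 3):
  Gamma_p = [[10.6308, -8.1092, 7.5383], [-8.1092, 10.6308, -8.1092], [7.5383, -8.1092, 10.6308]]
  r_p     = [-8.1092, 7.5383, -6.8351]
Written out (R1..R3):
  (R1) 10.6308 phi_1 - 8.1092 phi_2 + 7.5383 phi_3 = -8.1092
  (R2) -8.1092 phi_1 + 10.6308 phi_2 - 8.1092 phi_3 = 7.5383
  (R3) 7.5383 phi_1 - 8.1092 phi_2 + 10.6308 phi_3 = -6.8351
Gaussian elimination:
  R2 <- R2 - (-8.1092/10.6308) R1 = R2 - (-0.762802) R1:  4.445083 phi_2 - 2.358966 phi_3 = 1.352583
  R3 <- R3 - (7.5383/10.6308) R1 = R3 - (0.7091) R1:  -2.358966 phi_2 + 5.285392 phi_3 = -1.084866
  R3 <- R3 - (-2.358966/4.445083) R2 = R3 - (-0.530691) R2:  4.033509 phi_3 = -0.367063
Back-substitution:
  phi_hat_3 = -0.367063 / 4.033509 = -0.091003
  phi_hat_2 = (1.352583 - (-2.358966)(-0.091003)) / 4.445083 = 0.255993
  phi_hat_1 = (-8.1092 - (-8.1092)(0.255993) - (7.5383)(-0.091003)) / 10.6308 = -0.503
So phi_hat = [-0.5030, 0.2560, -0.0910].
Therefore phi_hat_1 = -0.5030.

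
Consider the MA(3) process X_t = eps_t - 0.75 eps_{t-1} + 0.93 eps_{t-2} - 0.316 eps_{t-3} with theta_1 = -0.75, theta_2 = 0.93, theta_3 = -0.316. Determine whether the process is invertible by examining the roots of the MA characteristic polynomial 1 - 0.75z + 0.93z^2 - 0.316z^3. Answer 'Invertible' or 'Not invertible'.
\text{Invertible}

The MA(q) characteristic polynomial is P(z) = 1 - 0.75z + 0.93z^2 - 0.316z^3.
Invertibility requires all roots to lie outside the unit circle, i.e. |z| > 1 for every root.
Degree 3: look for a simple real root z0 first, then factor out (1 - z/z0) and solve the remaining quadratic.
Testing z0 = 2.5: P(2.5) = 1 + (-0.75)(2.5) + (0.93)(2.5)^2 + (-0.316)(2.5)^3
  = 1 + (-1.875) + (5.8125) + (-4.9375) = 0.  So z_0 = 2.5 is a root, |z_0| = 2.5.
Divide out the factor (1 - 0.4 z) = (1 - z/z0) (since 1/z0 = 0.4):
  P(z) = (1 - 0.4 z)(1 + (-0.35) z + (0.79) z^2)
  [check: z-coef -0.35 - (0.4) = -0.75; z^2-coef 0.79 - (0.4)(-0.35) = 0.93; z^3-coef -(0.4)(0.79) = -0.316.]
Remaining roots from the quadratic factor 1 + (-0.35) z + (0.79) z^2:
  Set 1 + (-0.35) z + (0.79) z^2 = 0, i.e. a z^2 + b z + c = 0 with a = 0.79, b = -0.35, c = 1.
  Discriminant D = b^2 - 4ac = (-0.35)^2 - 4*(0.79)*1 = 0.1225 - (3.16) = -3.0375.
  D < 0, so the roots are the complex-conjugate pair z = (-b +/- i sqrt(-D)) / (2a) = 0.2215 +/- 1.1031i.
  For a conjugate pair |z|^2 = z * conj(z) = (product of roots) = c/a = 1/(0.79) = 1.265823, so |z| = sqrt(1.265823) = 1.1251 for both roots.
Moduli of all roots: 2.5000, 1.1251, 1.1251.
All moduli strictly greater than 1? Yes.
Verdict: Invertible.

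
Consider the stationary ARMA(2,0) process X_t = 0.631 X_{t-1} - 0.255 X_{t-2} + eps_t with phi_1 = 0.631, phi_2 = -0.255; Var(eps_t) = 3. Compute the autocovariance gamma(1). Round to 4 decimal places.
\gamma(1) = 2.1591

Multiply the model equation by X_{t-k} and take expectations. With theta_0 = psi_0 = 1 and psi_j the MA(infinity) weights, this gives
  gamma(k) - sum_i phi_i gamma(k-i) = c_k,
  c_k = sigma^2 * sum_{j=k..q} theta_j psi_{j-k}   (c_k = 0 for k > q),
using gamma(-m) = gamma(m).
Pure AR (q = 0): c_0 = sigma^2 = 3, c_k = 0 for k >= 1.
Equations for k = 0, 1, 2 (AR order 2, c_2 = 0):
  (E0) gamma(0) = phi_1 gamma(1) + phi_2 gamma(2) + c_0
  (E1) gamma(1) = phi_1 gamma(0) + phi_2 gamma(1) + c_1
  (E2) gamma(2) = phi_1 gamma(1) + phi_2 gamma(0)
From (E1): gamma(1) = A gamma(0) + B with
  A = phi_1 / (1 - phi_2) = 0.631 / 1.255 = 0.502789,   B = c_1 / (1 - phi_2) = 0 / 1.255 = 0.
Insert (E2) into (E0): gamma(0) (1 - phi_2^2) = phi_1 (1 + phi_2) gamma(1) + c_0.
  phi_1 (1 + phi_2) = (0.631)(0.745) = 0.470095,   1 - phi_2^2 = 0.934975.
Replace gamma(1) by A gamma(0) + B and collect gamma(0):
  gamma(0) [0.934975 - (0.470095)(0.502789)] = c_0 = 3
  gamma(0) * 0.698616 = 3
  gamma(0) = 3 / 0.698616 = 4.294202.
  gamma(1) = A gamma(0) = (0.502789)(4.294202) = 2.159077.
Therefore gamma(1) = 2.1591 (to 4 decimal places).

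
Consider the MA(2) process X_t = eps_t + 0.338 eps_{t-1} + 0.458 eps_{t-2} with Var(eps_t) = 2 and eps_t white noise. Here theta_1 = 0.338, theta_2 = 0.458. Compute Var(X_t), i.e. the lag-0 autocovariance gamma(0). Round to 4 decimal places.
\gamma(0) = 2.6480

For an MA(q) process X_t = eps_t + sum_i theta_i eps_{t-i} with
Var(eps_t) = sigma^2, the variance is
  gamma(0) = sigma^2 * (1 + sum_i theta_i^2).
  sum_i theta_i^2 = (0.338)^2 + (0.458)^2 = 0.114244 + 0.209764 = 0.324008.
  gamma(0) = 2 * (1 + 0.324008) = 2 * 1.324008 = 2.648016, which rounds to 2.6480.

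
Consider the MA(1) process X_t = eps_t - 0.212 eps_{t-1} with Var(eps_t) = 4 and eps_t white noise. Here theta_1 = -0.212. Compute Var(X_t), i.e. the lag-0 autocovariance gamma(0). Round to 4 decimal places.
\gamma(0) = 4.1798

For an MA(q) process X_t = eps_t + sum_i theta_i eps_{t-i} with
Var(eps_t) = sigma^2, the variance is
  gamma(0) = sigma^2 * (1 + sum_i theta_i^2).
  sum_i theta_i^2 = (-0.212)^2 = 0.044944.
  gamma(0) = 4 * (1 + 0.044944) = 4 * 1.044944 = 4.179776, which rounds to 4.1798.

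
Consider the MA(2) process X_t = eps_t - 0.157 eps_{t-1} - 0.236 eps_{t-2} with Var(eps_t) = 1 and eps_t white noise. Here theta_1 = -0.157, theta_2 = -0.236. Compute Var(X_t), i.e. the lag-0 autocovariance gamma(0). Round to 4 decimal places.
\gamma(0) = 1.0803

For an MA(q) process X_t = eps_t + sum_i theta_i eps_{t-i} with
Var(eps_t) = sigma^2, the variance is
  gamma(0) = sigma^2 * (1 + sum_i theta_i^2).
  sum_i theta_i^2 = (-0.157)^2 + (-0.236)^2 = 0.024649 + 0.055696 = 0.080345.
  gamma(0) = 1 * (1 + 0.080345) = 1 * 1.080345 = 1.080345, which rounds to 1.0803.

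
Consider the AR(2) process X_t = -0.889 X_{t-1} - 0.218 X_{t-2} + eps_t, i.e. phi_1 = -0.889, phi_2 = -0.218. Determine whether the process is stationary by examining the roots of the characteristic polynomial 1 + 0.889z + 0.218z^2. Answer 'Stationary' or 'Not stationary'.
\text{Stationary}

The AR(p) characteristic polynomial is P(z) = 1 + 0.889z + 0.218z^2.
Stationarity requires all roots to lie outside the unit circle, i.e. |z| > 1 for every root.
Set 1 + (0.889) z + (0.218) z^2 = 0, i.e. a z^2 + b z + c = 0 with a = 0.218, b = 0.889, c = 1.
Discriminant D = b^2 - 4ac = (0.889)^2 - 4*(0.218)*1 = 0.790321 - (0.872) = -0.081679.
D < 0, so the roots are the complex-conjugate pair z = (-b +/- i sqrt(-D)) / (2a) = -2.039 +/- 0.6555i.
For a conjugate pair |z|^2 = z * conj(z) = (product of roots) = c/a = 1/(0.218) = 4.587156, so |z| = sqrt(4.587156) = 2.1418 for both roots.
Moduli of all roots: 2.1418, 2.1418.
All moduli strictly greater than 1? Yes.
Verdict: Stationary.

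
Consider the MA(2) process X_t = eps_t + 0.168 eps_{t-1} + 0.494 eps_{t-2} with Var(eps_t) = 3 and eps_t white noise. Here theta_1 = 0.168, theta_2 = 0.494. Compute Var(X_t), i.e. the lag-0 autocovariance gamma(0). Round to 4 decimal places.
\gamma(0) = 3.8168

For an MA(q) process X_t = eps_t + sum_i theta_i eps_{t-i} with
Var(eps_t) = sigma^2, the variance is
  gamma(0) = sigma^2 * (1 + sum_i theta_i^2).
  sum_i theta_i^2 = (0.168)^2 + (0.494)^2 = 0.028224 + 0.244036 = 0.27226.
  gamma(0) = 3 * (1 + 0.27226) = 3 * 1.27226 = 3.81678, which rounds to 3.8168.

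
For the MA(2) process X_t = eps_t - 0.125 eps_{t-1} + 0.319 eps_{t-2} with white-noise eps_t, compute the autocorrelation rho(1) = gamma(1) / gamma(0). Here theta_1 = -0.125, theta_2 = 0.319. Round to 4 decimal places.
\rho(1) = -0.1476

For an MA(q) process with theta_0 = 1, the autocovariance is
  gamma(k) = sigma^2 * sum_{i=0..q-k} theta_i * theta_{i+k},
and rho(k) = gamma(k) / gamma(0). Sigma^2 cancels.
  numerator   = (1)*(-0.125) + (-0.125)*(0.319) = -0.164875.
  denominator = (1)^2 + (-0.125)^2 + (0.319)^2 = 1.117386.
  rho(1) = -0.164875 / 1.117386 = -0.1476.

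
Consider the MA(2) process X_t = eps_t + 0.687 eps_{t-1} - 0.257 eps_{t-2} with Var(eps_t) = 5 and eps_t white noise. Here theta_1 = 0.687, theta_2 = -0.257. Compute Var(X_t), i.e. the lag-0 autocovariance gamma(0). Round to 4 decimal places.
\gamma(0) = 7.6901

For an MA(q) process X_t = eps_t + sum_i theta_i eps_{t-i} with
Var(eps_t) = sigma^2, the variance is
  gamma(0) = sigma^2 * (1 + sum_i theta_i^2).
  sum_i theta_i^2 = (0.687)^2 + (-0.257)^2 = 0.471969 + 0.066049 = 0.538018.
  gamma(0) = 5 * (1 + 0.538018) = 5 * 1.538018 = 7.69009, which rounds to 7.6901.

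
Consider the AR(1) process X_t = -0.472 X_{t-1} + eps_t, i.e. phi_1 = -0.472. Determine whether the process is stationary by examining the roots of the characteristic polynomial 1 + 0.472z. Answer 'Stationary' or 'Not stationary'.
\text{Stationary}

The AR(p) characteristic polynomial is P(z) = 1 + 0.472z.
Stationarity requires all roots to lie outside the unit circle, i.e. |z| > 1 for every root.
This is linear in z: 1 + (0.472) z = 0  =>  z = -1/(0.472) = -2.118644,  |z| = 2.118644.
Moduli of all roots: 2.1186.
All moduli strictly greater than 1? Yes.
Verdict: Stationary.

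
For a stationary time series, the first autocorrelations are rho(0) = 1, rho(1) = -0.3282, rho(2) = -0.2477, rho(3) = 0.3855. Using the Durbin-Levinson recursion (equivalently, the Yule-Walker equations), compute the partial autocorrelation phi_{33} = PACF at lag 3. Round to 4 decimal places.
\phi_{33} = 0.1879

The PACF at lag k is phi_{kk}, the last component of the solution
to the Yule-Walker system G_k phi = r_k where
  (G_k)_{ij} = rho(|i - j|), (r_k)_i = rho(i), i,j = 1..k.
Equivalently, Durbin-Levinson gives phi_{kk} iteratively:
  phi_{11} = rho(1)
  phi_{kk} = [rho(k) - sum_{j=1..k-1} phi_{k-1,j} rho(k-j)]
            / [1 - sum_{j=1..k-1} phi_{k-1,j} rho(j)],
  phi_{k,j} = phi_{k-1,j} - phi_{kk} phi_{k-1,k-j},  j = 1..k-1.
Step k = 1:
  phi_11 = rho(1) = -0.3282.
Step k = 2:
  phi_22 = [rho(2) - phi_11 rho(1)] / [1 - phi_11 rho(1)] = [-0.2477 - (-0.3282)(-0.3282)] / [1 - (-0.3282)(-0.3282)]
         = -0.35541524 / 0.89228476 = -0.39832.
  Update: phi_21 = phi_11 - phi_22 phi_11 = -0.3282 - (-0.39832)(-0.3282) = -0.458929.
Step k = 3:
  phi_33 = [rho(3) - phi_21 rho(2) - phi_22 rho(1)] / [1 - phi_21 rho(1) - phi_22 rho(2)]
    numerator   = 0.3855 - (-0.458929)(-0.2477) - (-0.39832)(-0.3282) = 0.14109458
    denominator = 1 - (-0.458929)(-0.3282) - (-0.39832)(-0.2477) = 0.75071561
  phi_33 = 0.14109458 / 0.75071561 = 0.1879.
Therefore phi_{33} = 0.1879.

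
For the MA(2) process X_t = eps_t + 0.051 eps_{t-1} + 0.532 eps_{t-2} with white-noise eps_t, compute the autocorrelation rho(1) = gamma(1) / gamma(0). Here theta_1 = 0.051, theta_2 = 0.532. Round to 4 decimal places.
\rho(1) = 0.0608

For an MA(q) process with theta_0 = 1, the autocovariance is
  gamma(k) = sigma^2 * sum_{i=0..q-k} theta_i * theta_{i+k},
and rho(k) = gamma(k) / gamma(0). Sigma^2 cancels.
  numerator   = (1)*(0.051) + (0.051)*(0.532) = 0.078132.
  denominator = (1)^2 + (0.051)^2 + (0.532)^2 = 1.285625.
  rho(1) = 0.078132 / 1.285625 = 0.0608.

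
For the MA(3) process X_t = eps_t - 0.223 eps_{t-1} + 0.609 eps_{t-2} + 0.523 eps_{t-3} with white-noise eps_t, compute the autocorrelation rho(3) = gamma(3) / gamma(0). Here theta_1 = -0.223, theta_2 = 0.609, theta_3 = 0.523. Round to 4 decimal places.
\rho(3) = 0.3087

For an MA(q) process with theta_0 = 1, the autocovariance is
  gamma(k) = sigma^2 * sum_{i=0..q-k} theta_i * theta_{i+k},
and rho(k) = gamma(k) / gamma(0). Sigma^2 cancels.
  numerator   = (1)*(0.523) = 0.523.
  denominator = (1)^2 + (-0.223)^2 + (0.609)^2 + (0.523)^2 = 1.694139.
  rho(3) = 0.523 / 1.694139 = 0.3087.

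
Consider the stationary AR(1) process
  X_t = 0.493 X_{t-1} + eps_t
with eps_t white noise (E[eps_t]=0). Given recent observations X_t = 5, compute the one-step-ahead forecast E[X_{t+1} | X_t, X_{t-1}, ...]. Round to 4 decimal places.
E[X_{t+1} \mid \mathcal F_t] = 2.4650

For an AR(p) model X_t = c + sum_i phi_i X_{t-i} + eps_t, the
one-step-ahead conditional mean is
  E[X_{t+1} | X_t, ...] = c + sum_i phi_i X_{t+1-i}.
Substitute known values:
  E[X_{t+1} | ...] = (0.493) * (5)
                   = 2.4650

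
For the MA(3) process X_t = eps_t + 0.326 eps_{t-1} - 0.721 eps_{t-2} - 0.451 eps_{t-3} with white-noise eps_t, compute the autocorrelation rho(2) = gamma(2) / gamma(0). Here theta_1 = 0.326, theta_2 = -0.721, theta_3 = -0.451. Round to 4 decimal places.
\rho(2) = -0.4745

For an MA(q) process with theta_0 = 1, the autocovariance is
  gamma(k) = sigma^2 * sum_{i=0..q-k} theta_i * theta_{i+k},
and rho(k) = gamma(k) / gamma(0). Sigma^2 cancels.
  numerator   = (1)*(-0.721) + (0.326)*(-0.451) = -0.868026.
  denominator = (1)^2 + (0.326)^2 + (-0.721)^2 + (-0.451)^2 = 1.829518.
  rho(2) = -0.868026 / 1.829518 = -0.4745.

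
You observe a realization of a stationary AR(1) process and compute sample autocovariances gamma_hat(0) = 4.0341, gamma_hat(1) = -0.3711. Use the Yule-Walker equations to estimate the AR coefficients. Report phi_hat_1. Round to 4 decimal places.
\hat\phi_{1} = -0.0920

The Yule-Walker equations for an AR(p) process read, in matrix form,
  Gamma_p phi = r_p,   with   (Gamma_p)_{ij} = gamma(|i - j|),
                       (r_p)_i = gamma(i),   i,j = 1..p.
Substitute the sample gammas (Toeplitz matrix and right-hand side of size 1):
  Gamma_p = [[4.0341]]
  r_p     = [-0.3711]
With p = 1 this is the single equation gamma(0) phi_1 = gamma(1):
  phi_hat_1 = gamma(1) / gamma(0) = -0.3711 / 4.0341 = -0.0920.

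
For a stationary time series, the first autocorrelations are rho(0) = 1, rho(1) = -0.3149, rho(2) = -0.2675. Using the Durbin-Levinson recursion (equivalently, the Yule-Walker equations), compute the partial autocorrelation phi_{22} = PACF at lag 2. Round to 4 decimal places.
\phi_{22} = -0.4070

The PACF at lag k is phi_{kk}, the last component of the solution
to the Yule-Walker system G_k phi = r_k where
  (G_k)_{ij} = rho(|i - j|), (r_k)_i = rho(i), i,j = 1..k.
Equivalently, Durbin-Levinson gives phi_{kk} iteratively:
  phi_{11} = rho(1)
  phi_{kk} = [rho(k) - sum_{j=1..k-1} phi_{k-1,j} rho(k-j)]
            / [1 - sum_{j=1..k-1} phi_{k-1,j} rho(j)],
  phi_{k,j} = phi_{k-1,j} - phi_{kk} phi_{k-1,k-j},  j = 1..k-1.
Step k = 1:
  phi_11 = rho(1) = -0.3149.
Step k = 2:
  phi_22 = [rho(2) - phi_11 rho(1)] / [1 - phi_11 rho(1)] = [-0.2675 - (-0.3149)(-0.3149)] / [1 - (-0.3149)(-0.3149)]
         = -0.36666201 / 0.90083799 = -0.407.
Therefore phi_{22} = -0.4070.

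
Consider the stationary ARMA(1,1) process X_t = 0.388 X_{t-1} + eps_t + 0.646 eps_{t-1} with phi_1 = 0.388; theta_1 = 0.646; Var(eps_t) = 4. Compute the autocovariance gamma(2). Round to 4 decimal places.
\gamma(2) = 2.3627

Multiply the model equation by X_{t-k} and take expectations. With theta_0 = psi_0 = 1 and psi_j the MA(infinity) weights, this gives
  gamma(k) - sum_i phi_i gamma(k-i) = c_k,
  c_k = sigma^2 * sum_{j=k..q} theta_j psi_{j-k}   (c_k = 0 for k > q),
using gamma(-m) = gamma(m).
psi-weights needed (psi_j = theta_j + sum_i phi_i psi_{j-i}):
  psi_1 = theta_1 + phi_1 = 0.646 + (0.388) = 1.034
Right-hand sides:
  c_0 = sigma^2 (1 + theta_1 psi_1) = 4 * (1 + (0.646)(1.034)) = 4 * 1.667964 = 6.671856
  c_1 = sigma^2 theta_1 = 4 * (0.646) = 2.584
  c_2 = 0
Equations for k = 0 and k = 1 (AR order 1):
  gamma(0) = phi_1 gamma(1) + c_0
  gamma(1) = phi_1 gamma(0) + c_1
Substituting the second into the first: gamma(0) (1 - phi_1^2) = c_0 + phi_1 c_1, so
  gamma(0) = (c_0 + phi_1 c_1) / (1 - phi_1^2) = (6.671856 + (0.388)(2.584)) / (1 - (0.388)^2) = 7.674448 / 0.849456 = 9.034544.
  gamma(1) = phi_1 gamma(0) + c_1 = (0.388)(9.034544) + (2.584) = 6.089403.
For k = 2 (> q): gamma(2) = phi_1 gamma(1) = (0.388)(6.089403) = 2.362688.
Therefore gamma(2) = 2.3627 (to 4 decimal places).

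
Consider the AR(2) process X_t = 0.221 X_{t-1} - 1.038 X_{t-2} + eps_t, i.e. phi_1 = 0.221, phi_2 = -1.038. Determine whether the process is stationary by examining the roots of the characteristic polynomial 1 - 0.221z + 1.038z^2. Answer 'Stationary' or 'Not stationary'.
\text{Not stationary}

The AR(p) characteristic polynomial is P(z) = 1 - 0.221z + 1.038z^2.
Stationarity requires all roots to lie outside the unit circle, i.e. |z| > 1 for every root.
Set 1 + (-0.221) z + (1.038) z^2 = 0, i.e. a z^2 + b z + c = 0 with a = 1.038, b = -0.221, c = 1.
Discriminant D = b^2 - 4ac = (-0.221)^2 - 4*(1.038)*1 = 0.048841 - (4.152) = -4.103159.
D < 0, so the roots are the complex-conjugate pair z = (-b +/- i sqrt(-D)) / (2a) = 0.1065 +/- 0.9757i.
For a conjugate pair |z|^2 = z * conj(z) = (product of roots) = c/a = 1/(1.038) = 0.963391, so |z| = sqrt(0.963391) = 0.9815 for both roots.
Moduli of all roots: 0.9815, 0.9815.
All moduli strictly greater than 1? No.
Verdict: Not stationary.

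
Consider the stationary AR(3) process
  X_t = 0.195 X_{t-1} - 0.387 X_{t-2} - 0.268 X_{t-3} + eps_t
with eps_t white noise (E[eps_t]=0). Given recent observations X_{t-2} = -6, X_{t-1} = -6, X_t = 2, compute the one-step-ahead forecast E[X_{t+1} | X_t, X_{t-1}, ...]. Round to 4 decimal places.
E[X_{t+1} \mid \mathcal F_t] = 4.3200

For an AR(p) model X_t = c + sum_i phi_i X_{t-i} + eps_t, the
one-step-ahead conditional mean is
  E[X_{t+1} | X_t, ...] = c + sum_i phi_i X_{t+1-i}.
Substitute known values:
  E[X_{t+1} | ...] = (0.195) * (2) + (-0.387) * (-6) + (-0.268) * (-6)
                   = 4.3200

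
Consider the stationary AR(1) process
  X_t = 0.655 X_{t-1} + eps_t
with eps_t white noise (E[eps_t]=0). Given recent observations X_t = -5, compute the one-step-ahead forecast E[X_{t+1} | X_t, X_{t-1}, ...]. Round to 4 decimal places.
E[X_{t+1} \mid \mathcal F_t] = -3.2750

For an AR(p) model X_t = c + sum_i phi_i X_{t-i} + eps_t, the
one-step-ahead conditional mean is
  E[X_{t+1} | X_t, ...] = c + sum_i phi_i X_{t+1-i}.
Substitute known values:
  E[X_{t+1} | ...] = (0.655) * (-5)
                   = -3.2750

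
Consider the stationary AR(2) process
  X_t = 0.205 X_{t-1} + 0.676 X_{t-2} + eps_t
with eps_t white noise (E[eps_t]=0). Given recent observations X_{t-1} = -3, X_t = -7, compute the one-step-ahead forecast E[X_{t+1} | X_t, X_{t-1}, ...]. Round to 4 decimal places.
E[X_{t+1} \mid \mathcal F_t] = -3.4630

For an AR(p) model X_t = c + sum_i phi_i X_{t-i} + eps_t, the
one-step-ahead conditional mean is
  E[X_{t+1} | X_t, ...] = c + sum_i phi_i X_{t+1-i}.
Substitute known values:
  E[X_{t+1} | ...] = (0.205) * (-7) + (0.676) * (-3)
                   = -3.4630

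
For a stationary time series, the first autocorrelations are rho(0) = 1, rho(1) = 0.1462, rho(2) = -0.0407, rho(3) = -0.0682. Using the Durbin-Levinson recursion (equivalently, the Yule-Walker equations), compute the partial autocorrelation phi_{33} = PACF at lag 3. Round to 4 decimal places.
\phi_{33} = -0.0540

The PACF at lag k is phi_{kk}, the last component of the solution
to the Yule-Walker system G_k phi = r_k where
  (G_k)_{ij} = rho(|i - j|), (r_k)_i = rho(i), i,j = 1..k.
Equivalently, Durbin-Levinson gives phi_{kk} iteratively:
  phi_{11} = rho(1)
  phi_{kk} = [rho(k) - sum_{j=1..k-1} phi_{k-1,j} rho(k-j)]
            / [1 - sum_{j=1..k-1} phi_{k-1,j} rho(j)],
  phi_{k,j} = phi_{k-1,j} - phi_{kk} phi_{k-1,k-j},  j = 1..k-1.
Step k = 1:
  phi_11 = rho(1) = 0.1462.
Step k = 2:
  phi_22 = [rho(2) - phi_11 rho(1)] / [1 - phi_11 rho(1)] = [-0.0407 - (0.1462)(0.1462)] / [1 - (0.1462)(0.1462)]
         = -0.06207444 / 0.97862556 = -0.06343.
  Update: phi_21 = phi_11 - phi_22 phi_11 = 0.1462 - (-0.06343)(0.1462) = 0.155473.
Step k = 3:
  phi_33 = [rho(3) - phi_21 rho(2) - phi_22 rho(1)] / [1 - phi_21 rho(1) - phi_22 rho(2)]
    numerator   = -0.0682 - (0.155473)(-0.0407) - (-0.06343)(0.1462) = -0.05259873
    denominator = 1 - (0.155473)(0.1462) - (-0.06343)(-0.0407) = 0.97468816
  phi_33 = -0.05259873 / 0.97468816 = -0.054.
Therefore phi_{33} = -0.0540.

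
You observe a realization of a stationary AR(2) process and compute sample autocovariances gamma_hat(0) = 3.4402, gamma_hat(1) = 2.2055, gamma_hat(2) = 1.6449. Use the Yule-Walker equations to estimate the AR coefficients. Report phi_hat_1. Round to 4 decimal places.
\hat\phi_{1} = 0.5680

The Yule-Walker equations for an AR(p) process read, in matrix form,
  Gamma_p phi = r_p,   with   (Gamma_p)_{ij} = gamma(|i - j|),
                       (r_p)_i = gamma(i),   i,j = 1..p.
Substitute the sample gammas (Toeplitz matrix and right-hand side of size 2):
  Gamma_p = [[3.4402, 2.2055], [2.2055, 3.4402]]
  r_p     = [2.2055, 1.6449]
Written out:
  3.4402 phi_1 + 2.2055 phi_2 = 2.2055
  2.2055 phi_1 + 3.4402 phi_2 = 1.6449
Solve by Cramer's rule:
  det = gamma(0)^2 - gamma(1)^2 = (3.4402)^2 - (2.2055)^2 = 11.83497604 - 4.86423025 = 6.97074579
  phi_hat_1 = [gamma(1) gamma(0) - gamma(1) gamma(2)] / det = [(2.2055)(3.4402) - (2.2055)(1.6449)] / 6.97074579 = 3.95953415 / 6.97074579 = 0.568
  phi_hat_2 = [gamma(0) gamma(2) - gamma(1)^2] / det = [(3.4402)(1.6449) - (2.2055)^2] / 6.97074579 = 0.79455473 / 6.97074579 = 0.114
So phi_hat = [0.5680, 0.1140].
Therefore phi_hat_1 = 0.5680.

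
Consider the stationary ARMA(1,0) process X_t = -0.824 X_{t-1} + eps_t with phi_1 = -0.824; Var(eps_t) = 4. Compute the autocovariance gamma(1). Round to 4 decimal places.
\gamma(1) = -10.2671

Multiply the model equation by X_{t-k} and take expectations. With theta_0 = psi_0 = 1 and psi_j the MA(infinity) weights, this gives
  gamma(k) - sum_i phi_i gamma(k-i) = c_k,
  c_k = sigma^2 * sum_{j=k..q} theta_j psi_{j-k}   (c_k = 0 for k > q),
using gamma(-m) = gamma(m).
Pure AR (q = 0): c_0 = sigma^2 = 4, c_k = 0 for k >= 1.
Equations for k = 0 and k = 1 (AR order 1):
  gamma(0) = phi_1 gamma(1) + c_0
  gamma(1) = phi_1 gamma(0) + c_1
Substituting the second into the first: gamma(0) (1 - phi_1^2) = c_0 + phi_1 c_1, so
  gamma(0) = c_0 / (1 - phi_1^2) = 4 / (1 - (-0.824)^2) = 4 / 0.321024 = 12.460128.
  gamma(1) = phi_1 gamma(0) = (-0.824)(12.460128) = -10.267145.
Therefore gamma(1) = -10.2671 (to 4 decimal places).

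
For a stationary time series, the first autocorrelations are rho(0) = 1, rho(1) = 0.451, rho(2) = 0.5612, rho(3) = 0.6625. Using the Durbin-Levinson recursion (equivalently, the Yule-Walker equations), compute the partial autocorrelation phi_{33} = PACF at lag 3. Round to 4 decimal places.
\phi_{33} = 0.5040

The PACF at lag k is phi_{kk}, the last component of the solution
to the Yule-Walker system G_k phi = r_k where
  (G_k)_{ij} = rho(|i - j|), (r_k)_i = rho(i), i,j = 1..k.
Equivalently, Durbin-Levinson gives phi_{kk} iteratively:
  phi_{11} = rho(1)
  phi_{kk} = [rho(k) - sum_{j=1..k-1} phi_{k-1,j} rho(k-j)]
            / [1 - sum_{j=1..k-1} phi_{k-1,j} rho(j)],
  phi_{k,j} = phi_{k-1,j} - phi_{kk} phi_{k-1,k-j},  j = 1..k-1.
Step k = 1:
  phi_11 = rho(1) = 0.451.
Step k = 2:
  phi_22 = [rho(2) - phi_11 rho(1)] / [1 - phi_11 rho(1)] = [0.5612 - (0.451)(0.451)] / [1 - (0.451)(0.451)]
         = 0.357799 / 0.796599 = 0.449158.
  Update: phi_21 = phi_11 - phi_22 phi_11 = 0.451 - (0.449158)(0.451) = 0.24843.
Step k = 3:
  phi_33 = [rho(3) - phi_21 rho(2) - phi_22 rho(1)] / [1 - phi_21 rho(1) - phi_22 rho(2)]
    numerator   = 0.6625 - (0.24843)(0.5612) - (0.449158)(0.451) = 0.32051092
    denominator = 1 - (0.24843)(0.451) - (0.449158)(0.5612) = 0.63589063
  phi_33 = 0.32051092 / 0.63589063 = 0.504.
Therefore phi_{33} = 0.5040.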